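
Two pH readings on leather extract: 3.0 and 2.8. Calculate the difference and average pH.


Difference = 0.2
Average pH = 2.90

Difference = |3.0 - 2.8| = 0.2
Average = (3.0 + 2.8) / 2 = 2.90


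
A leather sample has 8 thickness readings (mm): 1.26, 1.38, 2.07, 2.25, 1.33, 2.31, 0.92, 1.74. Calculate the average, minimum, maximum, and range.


Average = 1.66 mm
Min = 0.92 mm
Max = 2.31 mm
Range = 1.39 mm


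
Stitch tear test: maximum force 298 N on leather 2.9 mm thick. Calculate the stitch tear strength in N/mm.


102.8 N/mm

Stitch tear strength = force / thickness
STS = 298 / 2.9 = 102.8 N/mm


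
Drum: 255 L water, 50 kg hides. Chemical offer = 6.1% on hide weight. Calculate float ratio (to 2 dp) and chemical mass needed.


Float ratio = 255 / 50 = 5.10
Chemical = 50 x 6.1 / 100 = 3.05 kg


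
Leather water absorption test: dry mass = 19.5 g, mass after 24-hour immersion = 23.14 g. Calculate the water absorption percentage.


18.7%


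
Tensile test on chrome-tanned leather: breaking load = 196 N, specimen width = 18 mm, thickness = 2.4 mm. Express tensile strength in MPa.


Cross-section = 18 x 2.4 = 43.2 mm^2
TS = 196 / 43.2 = 4.54 MPa
(1 N/mm^2 = 1 MPa)


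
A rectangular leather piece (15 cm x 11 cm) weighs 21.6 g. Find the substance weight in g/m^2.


Area = 15 x 11 = 165 cm^2
SW = 21.6 / 165 x 10000 = 1309.1 g/m^2


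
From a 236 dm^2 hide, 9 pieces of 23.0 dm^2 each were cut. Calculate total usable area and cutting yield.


Total usable = 9 x 23.0 = 207.0 dm^2
Yield = 207.0 / 236 x 100 = 87.7%


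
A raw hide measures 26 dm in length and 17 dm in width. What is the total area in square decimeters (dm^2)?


442 dm^2


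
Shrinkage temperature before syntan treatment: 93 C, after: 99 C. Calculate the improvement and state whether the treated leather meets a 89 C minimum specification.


Improvement = 99 - 93 = 6 C
Spec check: 99 C >= 89 C? Yes


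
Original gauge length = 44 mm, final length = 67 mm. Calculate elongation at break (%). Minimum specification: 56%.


Elongation = 52.3%
Meets spec: No

Extension = 67 - 44 = 23 mm
Elongation = 23 / 44 x 100 = 52.3%
Minimum required: 56%
Meets specification: No


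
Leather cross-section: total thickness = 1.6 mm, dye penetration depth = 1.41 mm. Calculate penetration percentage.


88.1%

Penetration% = 1.41 / 1.6 x 100
Penetration = 88.1%


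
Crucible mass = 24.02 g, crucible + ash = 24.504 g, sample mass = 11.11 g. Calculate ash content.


Ash mass = 24.504 - 24.02 = 0.484 g
Ash% = 0.484 / 11.11 x 100 = 4.36%


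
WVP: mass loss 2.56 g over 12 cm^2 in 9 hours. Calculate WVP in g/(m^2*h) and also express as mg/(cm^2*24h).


WVP = 2.56 / (12 x 9) x 10000 = 237.04 g/(m^2*h)
Mass loss in mg = 2.56 x 1000 = 2560 mg
Per cm^2 per 24h in mg: 2560 x 24 / (12 x 9) = 61440 / 108 = 568.89 mg/(cm^2*24h)


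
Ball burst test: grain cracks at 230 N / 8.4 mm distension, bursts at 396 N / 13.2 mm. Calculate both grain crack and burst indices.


Crack index = 230 / 8.4 = 27.4 N/mm
Burst index = 396 / 13.2 = 30.0 N/mm


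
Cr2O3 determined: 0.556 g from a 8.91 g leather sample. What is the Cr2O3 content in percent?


Cr2O3% = 0.556 / 8.91 x 100
Cr2O3% = 6.24%


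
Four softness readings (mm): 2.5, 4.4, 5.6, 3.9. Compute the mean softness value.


Sum = 2.5 + 4.4 + 5.6 + 3.9
Mean = 16.4 / 4 = 4.10 mm


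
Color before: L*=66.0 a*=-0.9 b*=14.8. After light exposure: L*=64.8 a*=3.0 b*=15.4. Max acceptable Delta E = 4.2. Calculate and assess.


dL = -1.2, da = 3.9, db = 0.6
dE = sqrt((-1.2)^2 + (3.9)^2 + (0.6)^2) = 4.12
Max = 4.2
Passes: Yes


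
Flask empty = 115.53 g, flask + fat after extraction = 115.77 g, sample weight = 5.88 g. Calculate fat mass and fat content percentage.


Fat mass = 115.77 - 115.53 = 0.24 g
Fat% = 0.24 / 5.88 x 100 = 4.1%


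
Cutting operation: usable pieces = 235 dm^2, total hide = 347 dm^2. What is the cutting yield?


Yield = usable / total x 100
Yield = 235 / 347 x 100 = 67.7%


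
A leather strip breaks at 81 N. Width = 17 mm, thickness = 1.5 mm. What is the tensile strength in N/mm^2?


Cross-sectional area = 17 x 1.5 = 25.5 mm^2
Tensile strength = 81 / 25.5 = 3.18 N/mm^2


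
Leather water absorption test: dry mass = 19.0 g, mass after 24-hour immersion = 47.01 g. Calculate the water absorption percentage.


147.4%

Water absorbed = 47.01 - 19.0 = 28.01 g
WA% = 28.01 / 19.0 x 100 = 147.4%


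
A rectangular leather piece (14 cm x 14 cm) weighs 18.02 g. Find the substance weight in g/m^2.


Area = 14 x 14 = 196 cm^2
SW = 18.02 / 196 x 10000 = 919.4 g/m^2


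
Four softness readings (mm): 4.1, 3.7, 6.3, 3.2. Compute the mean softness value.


4.33 mm


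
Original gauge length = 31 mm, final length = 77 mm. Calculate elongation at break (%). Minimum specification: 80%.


Extension = 77 - 31 = 46 mm
Elongation = 46 / 31 x 100 = 148.4%
Minimum required: 80%
Meets specification: Yes


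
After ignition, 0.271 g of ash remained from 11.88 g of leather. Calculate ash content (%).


Ash% = 0.271 / 11.88 x 100
Ash% = 2.28%


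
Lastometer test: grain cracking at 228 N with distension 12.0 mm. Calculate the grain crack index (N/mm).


Grain crack index = force / distension
Index = 228 / 12.0 = 19.0 N/mm


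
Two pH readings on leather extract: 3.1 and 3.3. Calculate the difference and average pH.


Difference = |3.1 - 3.3| = 0.2
Average = (3.1 + 3.3) / 2 = 3.20


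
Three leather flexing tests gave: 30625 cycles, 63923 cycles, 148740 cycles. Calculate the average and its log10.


Average = (30625 + 63923 + 148740) / 3 = 81096 cycles
log10(81096) = 4.91


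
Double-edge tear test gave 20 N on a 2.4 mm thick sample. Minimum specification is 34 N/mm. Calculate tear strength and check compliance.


Tear strength = 8.3 N/mm
Compliant: No

Tear strength = 20 / 2.4 = 8.3 N/mm
Required minimum = 34 N/mm
Compliant: No


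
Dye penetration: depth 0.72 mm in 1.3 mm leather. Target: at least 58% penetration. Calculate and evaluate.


Penetration = 0.72 / 1.3 x 100 = 55.4%
Target: 58%
Meets target: No


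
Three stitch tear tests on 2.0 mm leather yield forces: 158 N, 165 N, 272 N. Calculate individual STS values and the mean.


STS1 = 79.0 N/mm
STS2 = 82.5 N/mm
STS3 = 136.0 N/mm
Mean = 99.2 N/mm

STS1 = 158 / 2.0 = 79.0 N/mm
STS2 = 165 / 2.0 = 82.5 N/mm
STS3 = 272 / 2.0 = 136.0 N/mm
Mean = (79.0 + 82.5 + 136.0) / 3 = 99.2 N/mm


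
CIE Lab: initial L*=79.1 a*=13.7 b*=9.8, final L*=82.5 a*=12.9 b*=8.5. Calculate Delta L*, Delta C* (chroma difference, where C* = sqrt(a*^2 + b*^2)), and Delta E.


Delta L* = 3.4
Delta C* = -1.40
Delta E = 3.73

Delta L* = 82.5 - 79.1 = 3.4
C1* = sqrt((13.7)^2 + (9.8)^2) = 16.844
C2* = sqrt((12.9)^2 + (8.5)^2) = 15.449
Delta C* = 15.449 - 16.844 = -1.40
Delta E = sqrt((3.4)^2 + (-0.8)^2 + (-1.3)^2) = 3.73


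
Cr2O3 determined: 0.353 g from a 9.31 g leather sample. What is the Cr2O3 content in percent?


Cr2O3% = 0.353 / 9.31 x 100
Cr2O3% = 3.79%


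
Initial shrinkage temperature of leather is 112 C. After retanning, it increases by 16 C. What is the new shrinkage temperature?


New Ts = 112 + 16 = 128 C


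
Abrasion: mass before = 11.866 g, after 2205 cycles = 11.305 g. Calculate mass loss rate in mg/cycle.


0.254 mg/cycle


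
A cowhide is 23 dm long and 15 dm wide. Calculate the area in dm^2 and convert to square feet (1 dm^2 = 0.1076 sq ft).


345 dm^2
37.12 sq ft


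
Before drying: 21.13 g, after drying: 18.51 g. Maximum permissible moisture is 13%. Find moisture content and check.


MC = (21.13 - 18.51) / 21.13 x 100 = 12.4%
Maximum: 13%
Acceptable: Yes


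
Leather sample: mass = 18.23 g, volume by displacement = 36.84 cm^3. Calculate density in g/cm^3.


0.495 g/cm^3

Density = mass / volume
Density = 18.23 / 36.84 = 0.495 g/cm^3


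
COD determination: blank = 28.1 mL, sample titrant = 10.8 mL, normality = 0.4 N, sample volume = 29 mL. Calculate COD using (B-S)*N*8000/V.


COD = (28.1 - 10.8) x 0.4 x 8000 / 29
COD = 17.3 x 0.4 x 8000 / 29
COD = 1909.0 mg/L


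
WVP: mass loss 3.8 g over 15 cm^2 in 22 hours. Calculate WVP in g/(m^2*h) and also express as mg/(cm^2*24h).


WVP = 115.15 g/(m^2*h)
Daily rate = 276.36 mg/(cm^2*24h)

WVP = 3.8 / (15 x 22) x 10000 = 115.15 g/(m^2*h)
Mass loss in mg = 3.8 x 1000 = 3800 mg
Per cm^2 per 24h in mg: 3800 x 24 / (15 x 22) = 91200 / 330 = 276.36 mg/(cm^2*24h)


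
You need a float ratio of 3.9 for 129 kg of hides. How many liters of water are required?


503.1 L

Water = hide weight x target ratio
Water = 129 x 3.9 = 503.1 L


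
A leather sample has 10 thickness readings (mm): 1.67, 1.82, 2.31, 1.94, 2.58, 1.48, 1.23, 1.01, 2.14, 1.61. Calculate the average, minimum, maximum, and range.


Average = 1.78 mm
Min = 1.01 mm
Max = 2.58 mm
Range = 1.57 mm

Sum = 17.79
Average = 17.79 / 10 = 1.78 mm
Minimum = 1.01 mm
Maximum = 2.58 mm
Range = 2.58 - 1.01 = 1.57 mm


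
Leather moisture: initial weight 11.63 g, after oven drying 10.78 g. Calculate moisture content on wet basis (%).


Moisture = 11.63 - 10.78 = 0.85 g
MC = 0.85 / 11.63 x 100 = 7.3%


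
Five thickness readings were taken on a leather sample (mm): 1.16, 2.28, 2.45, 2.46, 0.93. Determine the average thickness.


Sum = 1.16 + 2.28 + 2.45 + 2.46 + 0.93 = 9.28
Average = 9.28 / 5 = 1.86 mm


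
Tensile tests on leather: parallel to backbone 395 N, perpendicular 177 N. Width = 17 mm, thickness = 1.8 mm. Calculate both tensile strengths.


Parallel = 12.91 N/mm^2
Perpendicular = 5.78 N/mm^2

Area = 17 x 1.8 = 30.6 mm^2
TS (parallel) = 395 / 30.6 = 12.91 N/mm^2
TS (perpendicular) = 177 / 30.6 = 5.78 N/mm^2


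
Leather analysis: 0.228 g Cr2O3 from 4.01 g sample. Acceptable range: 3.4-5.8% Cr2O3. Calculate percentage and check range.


Cr2O3% = 0.228 / 4.01 x 100 = 5.69%
Acceptable range: 3.4 to 5.8%
Within range: Yes


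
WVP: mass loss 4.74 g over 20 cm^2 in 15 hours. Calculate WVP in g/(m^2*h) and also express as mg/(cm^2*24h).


WVP = 4.74 / (20 x 15) x 10000 = 158.00 g/(m^2*h)
Mass loss in mg = 4.74 x 1000 = 4740 mg
Per cm^2 per 24h in mg: 4740 x 24 / (20 x 15) = 113760 / 300 = 379.20 mg/(cm^2*24h)


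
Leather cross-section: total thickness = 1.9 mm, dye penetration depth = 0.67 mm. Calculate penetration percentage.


Penetration% = 0.67 / 1.9 x 100
Penetration = 35.3%


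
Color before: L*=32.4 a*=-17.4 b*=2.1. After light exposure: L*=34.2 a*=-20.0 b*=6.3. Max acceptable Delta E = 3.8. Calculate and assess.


Delta E = 5.26
Passes: No

dL = 1.8, da = -2.6, db = 4.2
dE = sqrt((1.8)^2 + (-2.6)^2 + (4.2)^2) = 5.26
Max = 3.8
Passes: No


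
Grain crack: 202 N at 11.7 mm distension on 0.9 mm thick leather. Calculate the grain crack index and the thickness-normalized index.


Crack index = 17.3 N/mm
Normalized index = 19.2 N/mm per mm


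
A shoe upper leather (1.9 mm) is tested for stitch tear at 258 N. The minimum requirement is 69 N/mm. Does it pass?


STS = 258 / 1.9 = 135.8 N/mm
Minimum required: 69 N/mm
Passes: Yes


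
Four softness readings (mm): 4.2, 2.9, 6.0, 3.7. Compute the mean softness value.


4.20 mm


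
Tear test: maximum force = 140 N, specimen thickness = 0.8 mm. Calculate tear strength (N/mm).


Tear strength = force / thickness
Tear = 140 / 0.8 = 175.0 N/mm


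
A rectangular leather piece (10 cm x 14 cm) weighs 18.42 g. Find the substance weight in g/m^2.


Area = 10 x 14 = 140 cm^2
SW = 18.42 / 140 x 10000 = 1315.7 g/m^2


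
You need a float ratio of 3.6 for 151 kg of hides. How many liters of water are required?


Water = hide weight x target ratio
Water = 151 x 3.6 = 543.6 L


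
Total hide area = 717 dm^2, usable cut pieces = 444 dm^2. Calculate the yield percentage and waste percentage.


Yield = 61.9%
Waste = 38.1%

Yield = 444 / 717 x 100 = 61.9%
Waste = 717 - 444 = 273 dm^2
Waste% = 100 - 61.9 = 38.1%


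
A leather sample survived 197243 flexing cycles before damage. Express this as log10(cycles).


log10(197243) = 5.30


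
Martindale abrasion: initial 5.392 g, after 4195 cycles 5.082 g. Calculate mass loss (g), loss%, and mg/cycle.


Mass loss = 0.310 g
Loss = 5.75%
Rate = 0.074 mg/cycle


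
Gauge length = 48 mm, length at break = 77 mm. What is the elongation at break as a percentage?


60.4%

Extension = 77 - 48 = 29 mm
Elongation = 29 / 48 x 100 = 60.4%


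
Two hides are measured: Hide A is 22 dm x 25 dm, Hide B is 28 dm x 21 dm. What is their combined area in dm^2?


1138 dm^2


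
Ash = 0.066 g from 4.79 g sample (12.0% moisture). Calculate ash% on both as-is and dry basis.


As-is ash = 1.38%
Dry-basis ash = 1.57%

As-is ash% = 0.066 / 4.79 x 100 = 1.38%
Dry mass = 4.79 x (100 - 12.0) / 100 = 4.2152 g
Dry-basis ash% = 0.066 / 4.2152 x 100 = 1.57%


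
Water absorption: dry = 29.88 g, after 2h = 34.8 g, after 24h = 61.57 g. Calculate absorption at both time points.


2h absorption = 16.5%
24h absorption = 106.1%

WA (2h) = (34.8 - 29.88) / 29.88 x 100 = 16.5%
WA (24h) = (61.57 - 29.88) / 29.88 x 100 = 106.1%


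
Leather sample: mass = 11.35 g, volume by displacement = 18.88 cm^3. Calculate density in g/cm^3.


Density = mass / volume
Density = 11.35 / 18.88 = 0.601 g/cm^3


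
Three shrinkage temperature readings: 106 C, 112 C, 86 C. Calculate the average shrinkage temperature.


101.3 C

Average = (106 + 112 + 86) / 3
Average = 304 / 3 = 101.3 C


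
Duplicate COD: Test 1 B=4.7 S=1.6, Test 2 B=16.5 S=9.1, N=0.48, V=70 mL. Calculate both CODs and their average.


COD1 = 170.1 mg/L
COD2 = 405.9 mg/L
Average = 288.0 mg/L


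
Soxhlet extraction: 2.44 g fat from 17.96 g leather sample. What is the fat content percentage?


Fat content = 2.44 / 17.96 x 100
Fat = 13.6%


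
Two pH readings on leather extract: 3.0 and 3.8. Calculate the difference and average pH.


Difference = 0.8
Average pH = 3.40


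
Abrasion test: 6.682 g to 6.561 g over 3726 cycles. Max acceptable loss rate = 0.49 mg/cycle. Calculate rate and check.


Loss = 6.682 - 6.561 = 0.121 g
Rate = 0.121 g / 3726 cycles x 1000 = 0.032 mg/cycle
Max = 0.49 mg/cycle
Passes: Yes


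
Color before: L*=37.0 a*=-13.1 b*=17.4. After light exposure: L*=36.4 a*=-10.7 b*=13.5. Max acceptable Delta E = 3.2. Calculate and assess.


Delta E = 4.62
Passes: No

dL = -0.6, da = 2.4, db = -3.9
dE = sqrt((-0.6)^2 + (2.4)^2 + (-3.9)^2) = 4.62
Max = 3.2
Passes: No


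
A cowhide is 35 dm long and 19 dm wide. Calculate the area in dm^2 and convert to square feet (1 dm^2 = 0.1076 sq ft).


665 dm^2
71.55 sq ft

Area = 35 x 19 = 665 dm^2
Conversion: 665 x 0.1076 = 71.55 sq ft


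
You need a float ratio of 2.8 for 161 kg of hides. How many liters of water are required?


Water = hide weight x target ratio
Water = 161 x 2.8 = 450.8 L


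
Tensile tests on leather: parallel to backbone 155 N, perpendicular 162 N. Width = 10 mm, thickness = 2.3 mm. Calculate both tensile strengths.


Area = 10 x 2.3 = 23.0 mm^2
TS (parallel) = 155 / 23.0 = 6.74 N/mm^2
TS (perpendicular) = 162 / 23.0 = 7.04 N/mm^2


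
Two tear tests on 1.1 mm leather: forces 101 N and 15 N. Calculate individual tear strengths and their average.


Tear 1 = 91.8 N/mm
Tear 2 = 13.6 N/mm
Average = 52.7 N/mm

Tear 1 = 101 / 1.1 = 91.8 N/mm
Tear 2 = 15 / 1.1 = 13.6 N/mm
Average = (91.8 + 13.6) / 2 = 52.7 N/mm


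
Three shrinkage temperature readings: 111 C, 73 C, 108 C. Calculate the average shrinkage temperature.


97.3 C


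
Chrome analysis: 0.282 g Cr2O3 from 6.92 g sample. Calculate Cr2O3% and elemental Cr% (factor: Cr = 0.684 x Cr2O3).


Cr2O3 = 4.08%
Cr = 2.79%

Cr2O3% = 0.282 / 6.92 x 100 = 4.08%
Cr% = 4.08 x 0.684 = 2.79%


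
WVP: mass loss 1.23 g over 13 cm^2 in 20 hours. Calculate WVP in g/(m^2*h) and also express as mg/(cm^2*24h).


WVP = 47.31 g/(m^2*h)
Daily rate = 113.54 mg/(cm^2*24h)

WVP = 1.23 / (13 x 20) x 10000 = 47.31 g/(m^2*h)
Mass loss in mg = 1.23 x 1000 = 1230 mg
Per cm^2 per 24h in mg: 1230 x 24 / (13 x 20) = 29520 / 260 = 113.54 mg/(cm^2*24h)


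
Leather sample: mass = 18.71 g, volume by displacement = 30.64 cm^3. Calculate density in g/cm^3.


Density = mass / volume
Density = 18.71 / 30.64 = 0.611 g/cm^3


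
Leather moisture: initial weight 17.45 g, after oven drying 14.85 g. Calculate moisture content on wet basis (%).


Moisture = 17.45 - 14.85 = 2.60 g
MC = 2.60 / 17.45 x 100 = 14.9%


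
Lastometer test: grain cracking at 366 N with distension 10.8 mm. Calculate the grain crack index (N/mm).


33.9 N/mm

Grain crack index = force / distension
Index = 366 / 10.8 = 33.9 N/mm


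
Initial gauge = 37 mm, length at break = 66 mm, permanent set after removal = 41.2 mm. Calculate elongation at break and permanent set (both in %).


Elongation at break = (66 - 37) / 37 x 100 = 78.4%
Permanent set = (41.2 - 37) / 37 x 100 = 11.4%


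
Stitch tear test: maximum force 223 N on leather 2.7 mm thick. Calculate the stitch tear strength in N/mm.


Stitch tear strength = force / thickness
STS = 223 / 2.7 = 82.6 N/mm


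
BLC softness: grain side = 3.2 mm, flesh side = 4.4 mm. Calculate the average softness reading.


3.80 mm


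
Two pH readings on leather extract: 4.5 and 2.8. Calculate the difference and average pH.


Difference = 1.7
Average pH = 3.65

Difference = |4.5 - 2.8| = 1.7
Average = (4.5 + 2.8) / 2 = 3.65


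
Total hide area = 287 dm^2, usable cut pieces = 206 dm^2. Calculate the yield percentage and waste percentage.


Yield = 206 / 287 x 100 = 71.8%
Waste = 287 - 206 = 81 dm^2
Waste% = 100 - 71.8 = 28.2%


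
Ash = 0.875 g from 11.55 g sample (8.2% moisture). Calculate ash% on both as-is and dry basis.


As-is ash = 7.58%
Dry-basis ash = 8.25%

As-is ash% = 0.875 / 11.55 x 100 = 7.58%
Dry mass = 11.55 x (100 - 8.2) / 100 = 10.6029 g
Dry-basis ash% = 0.875 / 10.6029 x 100 = 8.25%


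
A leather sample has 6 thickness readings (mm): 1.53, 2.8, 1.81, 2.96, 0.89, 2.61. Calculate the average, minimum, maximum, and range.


Average = 2.10 mm
Min = 0.89 mm
Max = 2.96 mm
Range = 2.07 mm


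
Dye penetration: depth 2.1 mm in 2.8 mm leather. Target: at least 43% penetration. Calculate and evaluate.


Penetration = 75.0%
Meets target: Yes


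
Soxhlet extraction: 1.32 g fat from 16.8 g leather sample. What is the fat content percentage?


Fat content = 1.32 / 16.8 x 100
Fat = 7.9%


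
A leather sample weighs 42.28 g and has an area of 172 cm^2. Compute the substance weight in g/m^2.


Substance weight = mass / area x 10000
SW = 42.28 / 172 x 10000
SW = 2458.1 g/m^2


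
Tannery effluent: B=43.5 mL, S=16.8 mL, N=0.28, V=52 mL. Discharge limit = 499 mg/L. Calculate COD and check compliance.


COD = (43.5 - 16.8) x 0.28 x 8000 / 52 = 1150.2 mg/L
Limit: 499 mg/L
Compliant: No


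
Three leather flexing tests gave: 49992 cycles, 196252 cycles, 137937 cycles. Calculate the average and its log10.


Average = (49992 + 196252 + 137937) / 3 = 128060 cycles
log10(128060) = 5.11


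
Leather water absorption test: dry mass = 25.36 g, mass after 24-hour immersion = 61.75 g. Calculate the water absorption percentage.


143.5%


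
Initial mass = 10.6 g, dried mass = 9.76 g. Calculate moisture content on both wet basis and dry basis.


Wet basis = 7.9%
Dry basis = 8.6%

Moisture lost = 10.6 - 9.76 = 0.84 g
Wet basis MC = 0.84 / 10.6 x 100 = 7.9%
Dry basis MC = 0.84 / 9.76 x 100 = 8.6%


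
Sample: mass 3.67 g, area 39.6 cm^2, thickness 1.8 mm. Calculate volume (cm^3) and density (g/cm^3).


Thickness in cm = 1.8 / 10 = 0.18 cm
Volume = 39.6 x 0.18 = 7.128 cm^3
Density = 3.67 / 7.128 = 0.515 g/cm^3


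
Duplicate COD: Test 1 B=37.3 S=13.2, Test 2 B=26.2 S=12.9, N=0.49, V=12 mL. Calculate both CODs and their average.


COD1 = 7872.7 mg/L
COD2 = 4344.7 mg/L
Average = 6108.7 mg/L

COD1 = (37.3 - 13.2) x 0.49 x 8000 / 12 = 7872.7 mg/L
COD2 = (26.2 - 12.9) x 0.49 x 8000 / 12 = 4344.7 mg/L
Average = (7872.7 + 4344.7) / 2 = 6108.7 mg/L


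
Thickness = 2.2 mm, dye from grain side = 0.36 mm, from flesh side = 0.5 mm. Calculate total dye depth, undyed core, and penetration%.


Total dyed = 0.86 mm
Undyed core = 1.34 mm
Penetration = 39.1%


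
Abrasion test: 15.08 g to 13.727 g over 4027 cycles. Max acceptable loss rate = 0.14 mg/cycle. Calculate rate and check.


Loss = 15.08 - 13.727 = 1.353 g
Rate = 1.353 g / 4027 cycles x 1000 = 0.336 mg/cycle
Max = 0.14 mg/cycle
Passes: No


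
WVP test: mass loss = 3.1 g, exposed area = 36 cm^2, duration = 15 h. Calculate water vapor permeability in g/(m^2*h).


WVP = mass_loss / (area x time) x 10000
WVP = 3.1 / (36 x 15) x 10000
WVP = 3.1 / 540 x 10000 = 57.41 g/(m^2*h)


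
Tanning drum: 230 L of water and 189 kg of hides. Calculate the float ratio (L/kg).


Float ratio = water / hide weight
Ratio = 230 / 189 = 1.2


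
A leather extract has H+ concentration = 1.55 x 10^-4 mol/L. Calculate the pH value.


pH = 3.81


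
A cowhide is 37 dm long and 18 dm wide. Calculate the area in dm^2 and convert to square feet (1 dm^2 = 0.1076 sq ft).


Area = 37 x 18 = 666 dm^2
Conversion: 666 x 0.1076 = 71.66 sq ft


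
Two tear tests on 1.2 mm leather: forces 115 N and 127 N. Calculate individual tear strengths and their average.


Tear 1 = 95.8 N/mm
Tear 2 = 105.8 N/mm
Average = 100.8 N/mm

Tear 1 = 115 / 1.2 = 95.8 N/mm
Tear 2 = 127 / 1.2 = 105.8 N/mm
Average = (95.8 + 105.8) / 2 = 100.8 N/mm


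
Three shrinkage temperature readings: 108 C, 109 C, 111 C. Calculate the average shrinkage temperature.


109.3 C

Average = (108 + 109 + 111) / 3
Average = 328 / 3 = 109.3 C


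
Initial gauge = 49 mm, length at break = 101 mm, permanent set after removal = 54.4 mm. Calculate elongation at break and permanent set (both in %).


Elongation at break = (101 - 49) / 49 x 100 = 106.1%
Permanent set = (54.4 - 49) / 49 x 100 = 11.0%


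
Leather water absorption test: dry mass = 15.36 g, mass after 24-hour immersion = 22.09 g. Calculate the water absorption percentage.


Water absorbed = 22.09 - 15.36 = 6.73 g
WA% = 6.73 / 15.36 x 100 = 43.8%


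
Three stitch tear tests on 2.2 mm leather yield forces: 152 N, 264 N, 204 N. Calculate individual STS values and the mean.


STS1 = 152 / 2.2 = 69.1 N/mm
STS2 = 264 / 2.2 = 120.0 N/mm
STS3 = 204 / 2.2 = 92.7 N/mm
Mean = (69.1 + 120.0 + 92.7) / 3 = 93.9 N/mm


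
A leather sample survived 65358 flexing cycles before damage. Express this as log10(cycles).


4.82


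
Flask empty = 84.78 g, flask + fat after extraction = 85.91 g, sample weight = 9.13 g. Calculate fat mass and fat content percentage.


Fat mass = 1.13 g
Fat content = 12.4%


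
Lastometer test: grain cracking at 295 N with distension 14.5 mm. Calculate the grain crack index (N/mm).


20.3 N/mm

Grain crack index = force / distension
Index = 295 / 14.5 = 20.3 N/mm


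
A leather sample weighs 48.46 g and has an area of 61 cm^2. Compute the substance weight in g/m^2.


7944.3 g/m^2

Substance weight = mass / area x 10000
SW = 48.46 / 61 x 10000
SW = 7944.3 g/m^2


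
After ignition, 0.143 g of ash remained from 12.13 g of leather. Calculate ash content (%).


1.18%


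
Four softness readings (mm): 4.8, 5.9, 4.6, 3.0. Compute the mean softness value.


Sum = 4.8 + 5.9 + 4.6 + 3.0
Mean = 18.3 / 4 = 4.58 mm


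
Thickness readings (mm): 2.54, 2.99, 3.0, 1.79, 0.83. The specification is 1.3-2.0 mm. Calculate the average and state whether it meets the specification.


Average = 2.23 mm
Within specification: No


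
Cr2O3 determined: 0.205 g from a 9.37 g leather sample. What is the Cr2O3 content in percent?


Cr2O3% = 0.205 / 9.37 x 100
Cr2O3% = 2.19%


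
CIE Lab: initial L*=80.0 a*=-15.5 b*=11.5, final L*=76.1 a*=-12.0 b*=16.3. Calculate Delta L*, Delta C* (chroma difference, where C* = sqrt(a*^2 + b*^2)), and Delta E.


Delta L* = -3.9
Delta C* = 0.94
Delta E = 7.11


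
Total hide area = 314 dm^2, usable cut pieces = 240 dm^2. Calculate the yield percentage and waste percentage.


Yield = 240 / 314 x 100 = 76.4%
Waste = 314 - 240 = 74 dm^2
Waste% = 100 - 76.4 = 23.6%


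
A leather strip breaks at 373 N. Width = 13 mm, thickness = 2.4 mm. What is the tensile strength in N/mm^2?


Cross-sectional area = 13 x 2.4 = 31.2 mm^2
Tensile strength = 373 / 31.2 = 11.96 N/mm^2


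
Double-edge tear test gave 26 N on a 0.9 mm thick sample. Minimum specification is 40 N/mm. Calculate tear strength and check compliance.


Tear strength = 26 / 0.9 = 28.9 N/mm
Required minimum = 40 N/mm
Compliant: No


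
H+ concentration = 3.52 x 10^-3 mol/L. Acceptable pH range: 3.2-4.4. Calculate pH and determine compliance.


pH = -log10(3.52 x 10^-3) = 2.45
Range: 3.2 to 4.4
Compliant: No


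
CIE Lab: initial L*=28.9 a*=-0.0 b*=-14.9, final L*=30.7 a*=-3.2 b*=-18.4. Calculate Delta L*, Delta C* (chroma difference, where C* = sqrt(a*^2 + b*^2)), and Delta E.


Delta L* = 1.8
Delta C* = 3.78
Delta E = 5.07


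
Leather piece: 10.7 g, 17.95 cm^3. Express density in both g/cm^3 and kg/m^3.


Density = 10.7 / 17.95 = 0.596 g/cm^3
Convert: 0.596 x 1000 = 596 kg/m^3


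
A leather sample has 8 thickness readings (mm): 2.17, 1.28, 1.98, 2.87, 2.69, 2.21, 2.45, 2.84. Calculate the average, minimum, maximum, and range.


Average = 2.31 mm
Min = 1.28 mm
Max = 2.87 mm
Range = 1.59 mm

Sum = 18.49
Average = 18.49 / 8 = 2.31 mm
Minimum = 1.28 mm
Maximum = 2.87 mm
Range = 2.87 - 1.28 = 1.59 mm


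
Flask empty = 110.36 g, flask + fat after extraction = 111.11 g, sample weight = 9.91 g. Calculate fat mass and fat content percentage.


Fat mass = 111.11 - 110.36 = 0.75 g
Fat% = 0.75 / 9.91 x 100 = 7.6%


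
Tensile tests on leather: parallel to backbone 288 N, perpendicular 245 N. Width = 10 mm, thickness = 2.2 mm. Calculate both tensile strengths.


Area = 10 x 2.2 = 22.0 mm^2
TS (parallel) = 288 / 22.0 = 13.09 N/mm^2
TS (perpendicular) = 245 / 22.0 = 11.14 N/mm^2


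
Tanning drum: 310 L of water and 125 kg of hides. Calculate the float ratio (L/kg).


2.5

Float ratio = water / hide weight
Ratio = 310 / 125 = 2.5


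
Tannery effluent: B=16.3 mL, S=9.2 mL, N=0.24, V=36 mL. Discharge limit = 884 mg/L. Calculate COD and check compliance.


COD = 378.7 mg/L
Compliant: Yes

COD = (16.3 - 9.2) x 0.24 x 8000 / 36 = 378.7 mg/L
Limit: 884 mg/L
Compliant: Yes


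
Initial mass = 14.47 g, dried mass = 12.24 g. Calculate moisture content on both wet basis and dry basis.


Moisture lost = 14.47 - 12.24 = 2.23 g
Wet basis MC = 2.23 / 14.47 x 100 = 15.4%
Dry basis MC = 2.23 / 12.24 x 100 = 18.2%


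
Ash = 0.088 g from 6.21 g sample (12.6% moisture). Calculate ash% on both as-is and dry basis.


As-is ash% = 0.088 / 6.21 x 100 = 1.42%
Dry mass = 6.21 x (100 - 12.6) / 100 = 5.42754 g
Dry-basis ash% = 0.088 / 5.42754 x 100 = 1.62%


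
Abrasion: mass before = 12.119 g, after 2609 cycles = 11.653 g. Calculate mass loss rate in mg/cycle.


Mass loss = 12.119 - 11.653 = 0.466 g
Rate = 0.466 / 2609 x 1000 = 0.179 mg/cycle


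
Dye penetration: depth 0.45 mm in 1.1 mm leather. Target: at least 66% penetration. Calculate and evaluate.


Penetration = 40.9%
Meets target: No


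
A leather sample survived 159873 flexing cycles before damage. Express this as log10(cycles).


log10(159873) = 5.20


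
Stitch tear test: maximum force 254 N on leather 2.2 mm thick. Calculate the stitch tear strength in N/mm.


115.5 N/mm

Stitch tear strength = force / thickness
STS = 254 / 2.2 = 115.5 N/mm


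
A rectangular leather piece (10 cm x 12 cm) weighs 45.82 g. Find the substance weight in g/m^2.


3818.3 g/m^2

Area = 10 x 12 = 120 cm^2
SW = 45.82 / 120 x 10000 = 3818.3 g/m^2


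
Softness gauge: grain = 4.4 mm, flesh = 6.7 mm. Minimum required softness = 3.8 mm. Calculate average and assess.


Average = (4.4 + 6.7) / 2 = 5.55 mm
Minimum = 3.8 mm
Meets requirement: Yes


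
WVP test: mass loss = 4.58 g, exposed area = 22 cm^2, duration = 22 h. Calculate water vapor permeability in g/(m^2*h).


WVP = mass_loss / (area x time) x 10000
WVP = 4.58 / (22 x 22) x 10000
WVP = 4.58 / 484 x 10000 = 94.63 g/(m^2*h)


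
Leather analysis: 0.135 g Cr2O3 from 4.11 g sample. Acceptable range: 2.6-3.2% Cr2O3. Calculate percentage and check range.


Cr2O3 = 3.28%
Within range: No


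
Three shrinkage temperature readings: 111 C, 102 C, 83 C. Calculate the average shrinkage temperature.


Average = (111 + 102 + 83) / 3
Average = 296 / 3 = 98.7 C


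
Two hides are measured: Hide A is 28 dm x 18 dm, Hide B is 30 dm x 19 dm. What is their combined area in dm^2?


1074 dm^2

Hide A area = 28 x 18 = 504 dm^2
Hide B area = 30 x 19 = 570 dm^2
Total = 504 + 570 = 1074 dm^2


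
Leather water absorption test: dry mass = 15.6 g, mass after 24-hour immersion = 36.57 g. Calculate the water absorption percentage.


134.4%

Water absorbed = 36.57 - 15.6 = 20.97 g
WA% = 20.97 / 15.6 x 100 = 134.4%


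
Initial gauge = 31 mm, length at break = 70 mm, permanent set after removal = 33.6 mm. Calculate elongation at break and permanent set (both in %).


Elongation at break = (70 - 31) / 31 x 100 = 125.8%
Permanent set = (33.6 - 31) / 31 x 100 = 8.4%


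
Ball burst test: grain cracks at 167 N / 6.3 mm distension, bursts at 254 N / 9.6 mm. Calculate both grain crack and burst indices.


Crack index = 167 / 6.3 = 26.5 N/mm
Burst index = 254 / 9.6 = 26.5 N/mm


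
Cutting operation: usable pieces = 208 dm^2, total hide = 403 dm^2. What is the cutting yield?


51.6%

Yield = usable / total x 100
Yield = 208 / 403 x 100 = 51.6%


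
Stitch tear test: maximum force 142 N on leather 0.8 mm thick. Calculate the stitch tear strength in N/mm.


Stitch tear strength = force / thickness
STS = 142 / 0.8 = 177.5 N/mm


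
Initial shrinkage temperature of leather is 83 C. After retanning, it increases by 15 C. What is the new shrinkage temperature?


New Ts = 83 + 15 = 98 C


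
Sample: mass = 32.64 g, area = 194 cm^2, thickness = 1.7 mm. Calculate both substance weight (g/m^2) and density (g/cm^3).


Substance weight = 1682.5 g/m^2
Density = 0.990 g/cm^3


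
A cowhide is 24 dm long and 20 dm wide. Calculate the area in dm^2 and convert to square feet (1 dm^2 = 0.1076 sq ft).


Area = 24 x 20 = 480 dm^2
Conversion: 480 x 0.1076 = 51.65 sq ft


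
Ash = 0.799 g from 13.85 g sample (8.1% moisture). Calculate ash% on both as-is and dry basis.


As-is ash = 5.77%
Dry-basis ash = 6.28%

As-is ash% = 0.799 / 13.85 x 100 = 5.77%
Dry mass = 13.85 x (100 - 8.1) / 100 = 12.72815 g
Dry-basis ash% = 0.799 / 12.72815 x 100 = 6.28%


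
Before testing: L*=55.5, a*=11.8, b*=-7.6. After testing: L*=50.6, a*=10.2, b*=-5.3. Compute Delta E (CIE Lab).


dL = 50.6 - 55.5 = -4.9
da = 10.2 - 11.8 = -1.6
db = -5.3 - (-7.6) = 2.3
dE = sqrt((-4.9)^2 + (-1.6)^2 + (2.3)^2) = 5.64


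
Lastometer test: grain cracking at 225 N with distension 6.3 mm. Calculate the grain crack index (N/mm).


Grain crack index = force / distension
Index = 225 / 6.3 = 35.7 N/mm


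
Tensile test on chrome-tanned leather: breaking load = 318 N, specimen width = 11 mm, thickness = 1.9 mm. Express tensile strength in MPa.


Cross-section = 11 x 1.9 = 20.9 mm^2
TS = 318 / 20.9 = 15.22 MPa
(1 N/mm^2 = 1 MPa)


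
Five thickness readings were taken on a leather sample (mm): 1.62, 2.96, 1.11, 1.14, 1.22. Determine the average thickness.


1.61 mm


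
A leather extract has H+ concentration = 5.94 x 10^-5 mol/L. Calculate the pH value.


pH = -log10[H+]
pH = -log10(5.94 x 10^-5) = 4.23


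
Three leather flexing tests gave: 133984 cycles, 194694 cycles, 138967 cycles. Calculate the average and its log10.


Average = 155882 cycles
log10 = 5.19


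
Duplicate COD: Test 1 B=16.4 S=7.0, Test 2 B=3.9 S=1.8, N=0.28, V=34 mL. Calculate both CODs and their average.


COD1 = 619.3 mg/L
COD2 = 138.4 mg/L
Average = 378.9 mg/L

COD1 = (16.4 - 7.0) x 0.28 x 8000 / 34 = 619.3 mg/L
COD2 = (3.9 - 1.8) x 0.28 x 8000 / 34 = 138.4 mg/L
Average = (619.3 + 138.4) / 2 = 378.9 mg/L


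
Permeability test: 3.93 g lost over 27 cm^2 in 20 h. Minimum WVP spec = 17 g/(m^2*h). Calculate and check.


WVP = 72.78 g/(m^2*h)
Meets specification: Yes


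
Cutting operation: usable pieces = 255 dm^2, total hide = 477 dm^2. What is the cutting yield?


Yield = usable / total x 100
Yield = 255 / 477 x 100 = 53.5%


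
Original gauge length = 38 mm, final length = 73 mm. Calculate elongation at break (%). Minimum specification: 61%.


Extension = 73 - 38 = 35 mm
Elongation = 35 / 38 x 100 = 92.1%
Minimum required: 61%
Meets specification: Yes


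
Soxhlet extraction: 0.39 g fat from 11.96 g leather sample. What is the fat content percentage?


3.3%

Fat content = 0.39 / 11.96 x 100
Fat = 3.3%


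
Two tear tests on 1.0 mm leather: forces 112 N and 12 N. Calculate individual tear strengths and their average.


Tear 1 = 112.0 N/mm
Tear 2 = 12.0 N/mm
Average = 62.0 N/mm

Tear 1 = 112 / 1.0 = 112.0 N/mm
Tear 2 = 12 / 1.0 = 12.0 N/mm
Average = (112.0 + 12.0) / 2 = 62.0 N/mm


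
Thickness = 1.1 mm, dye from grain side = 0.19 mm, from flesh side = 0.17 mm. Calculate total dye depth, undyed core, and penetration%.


Total dyed = 0.19 + 0.17 = 0.36 mm
Undyed core = 1.1 - 0.36 = 0.74 mm
Penetration = 0.36 / 1.1 x 100 = 32.7%


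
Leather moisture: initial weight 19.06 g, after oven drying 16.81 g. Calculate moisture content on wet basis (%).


11.8%

Moisture = 19.06 - 16.81 = 2.25 g
MC = 2.25 / 19.06 x 100 = 11.8%


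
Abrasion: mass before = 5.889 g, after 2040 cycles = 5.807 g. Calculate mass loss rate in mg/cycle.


0.040 mg/cycle

Mass loss = 5.889 - 5.807 = 0.082 g
Rate = 0.082 / 2040 x 1000 = 0.040 mg/cycle


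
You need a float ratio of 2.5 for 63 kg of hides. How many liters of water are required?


Water = hide weight x target ratio
Water = 63 x 2.5 = 157.5 L


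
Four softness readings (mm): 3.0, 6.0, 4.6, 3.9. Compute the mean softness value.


Sum = 3.0 + 6.0 + 4.6 + 3.9
Mean = 17.5 / 4 = 4.38 mm


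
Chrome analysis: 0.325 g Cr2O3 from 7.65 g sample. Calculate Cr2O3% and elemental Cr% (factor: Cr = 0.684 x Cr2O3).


Cr2O3 = 4.25%
Cr = 2.91%

Cr2O3% = 0.325 / 7.65 x 100 = 4.25%
Cr% = 4.25 x 0.684 = 2.91%


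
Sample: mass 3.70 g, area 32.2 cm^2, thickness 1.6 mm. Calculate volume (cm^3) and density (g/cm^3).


Thickness in cm = 1.6 / 10 = 0.16 cm
Volume = 32.2 x 0.16 = 5.152 cm^3
Density = 3.70 / 5.152 = 0.718 g/cm^3


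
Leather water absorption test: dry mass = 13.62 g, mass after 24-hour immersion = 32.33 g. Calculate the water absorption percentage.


Water absorbed = 32.33 - 13.62 = 18.71 g
WA% = 18.71 / 13.62 x 100 = 137.4%


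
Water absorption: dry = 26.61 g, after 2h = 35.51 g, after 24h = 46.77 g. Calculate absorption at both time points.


2h absorption = 33.4%
24h absorption = 75.8%

WA (2h) = (35.51 - 26.61) / 26.61 x 100 = 33.4%
WA (24h) = (46.77 - 26.61) / 26.61 x 100 = 75.8%


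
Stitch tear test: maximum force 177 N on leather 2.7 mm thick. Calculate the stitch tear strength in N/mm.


Stitch tear strength = force / thickness
STS = 177 / 2.7 = 65.6 N/mm


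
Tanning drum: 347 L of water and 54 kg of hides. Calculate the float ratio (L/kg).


Float ratio = water / hide weight
Ratio = 347 / 54 = 6.4


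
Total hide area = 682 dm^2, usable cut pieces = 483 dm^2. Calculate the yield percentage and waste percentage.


Yield = 483 / 682 x 100 = 70.8%
Waste = 682 - 483 = 199 dm^2
Waste% = 100 - 70.8 = 29.2%


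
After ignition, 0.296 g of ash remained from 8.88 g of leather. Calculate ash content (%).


Ash% = 0.296 / 8.88 x 100
Ash% = 3.33%


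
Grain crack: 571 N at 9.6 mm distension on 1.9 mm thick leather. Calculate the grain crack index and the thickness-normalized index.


Crack index = 59.5 N/mm
Normalized index = 31.3 N/mm per mm

Crack index = 571 / 9.6 = 59.5 N/mm
Normalized = 59.5 / 1.9 = 31.3 N/mm per mm


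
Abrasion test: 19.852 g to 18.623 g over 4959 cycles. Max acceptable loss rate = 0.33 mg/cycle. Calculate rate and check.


Rate = 0.248 mg/cycle
Passes: Yes

Loss = 19.852 - 18.623 = 1.229 g
Rate = 1.229 g / 4959 cycles x 1000 = 0.248 mg/cycle
Max = 0.33 mg/cycle
Passes: Yes


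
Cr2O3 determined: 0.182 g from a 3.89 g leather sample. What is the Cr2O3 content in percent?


Cr2O3% = 0.182 / 3.89 x 100
Cr2O3% = 4.68%


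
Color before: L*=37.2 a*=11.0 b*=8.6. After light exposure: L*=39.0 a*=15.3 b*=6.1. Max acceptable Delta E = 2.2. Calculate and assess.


dL = 1.8, da = 4.3, db = -2.5
dE = sqrt((1.8)^2 + (4.3)^2 + (-2.5)^2) = 5.29
Max = 2.2
Passes: No


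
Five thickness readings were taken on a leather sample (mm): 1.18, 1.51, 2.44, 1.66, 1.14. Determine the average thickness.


Sum = 1.18 + 1.51 + 2.44 + 1.66 + 1.14 = 7.93
Average = 7.93 / 5 = 1.59 mm


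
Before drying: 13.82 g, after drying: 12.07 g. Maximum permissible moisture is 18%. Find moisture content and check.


Moisture content = 12.7%
Acceptable: Yes


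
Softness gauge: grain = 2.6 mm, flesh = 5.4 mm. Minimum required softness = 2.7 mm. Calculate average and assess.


Average = (2.6 + 5.4) / 2 = 4.00 mm
Minimum = 2.7 mm
Meets requirement: Yes


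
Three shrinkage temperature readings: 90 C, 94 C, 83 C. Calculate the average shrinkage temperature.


89.0 C


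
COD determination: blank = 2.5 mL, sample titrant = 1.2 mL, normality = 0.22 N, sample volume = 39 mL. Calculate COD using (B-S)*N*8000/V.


COD = (2.5 - 1.2) x 0.22 x 8000 / 39
COD = 1.3 x 0.22 x 8000 / 39
COD = 58.7 mg/L


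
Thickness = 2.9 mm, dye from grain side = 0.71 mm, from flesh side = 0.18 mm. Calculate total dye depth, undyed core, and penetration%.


Total dyed = 0.71 + 0.18 = 0.89 mm
Undyed core = 2.9 - 0.89 = 2.01 mm
Penetration = 0.89 / 2.9 x 100 = 30.7%


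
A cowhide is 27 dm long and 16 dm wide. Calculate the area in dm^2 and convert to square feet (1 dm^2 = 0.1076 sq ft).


432 dm^2
46.48 sq ft

Area = 27 x 16 = 432 dm^2
Conversion: 432 x 0.1076 = 46.48 sq ft


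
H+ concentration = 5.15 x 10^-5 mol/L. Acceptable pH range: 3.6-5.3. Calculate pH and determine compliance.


pH = -log10(5.15 x 10^-5) = 4.29
Range: 3.6 to 5.3
Compliant: Yes


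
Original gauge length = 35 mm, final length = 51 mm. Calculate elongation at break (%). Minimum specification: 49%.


Extension = 51 - 35 = 16 mm
Elongation = 16 / 35 x 100 = 45.7%
Minimum required: 49%
Meets specification: No


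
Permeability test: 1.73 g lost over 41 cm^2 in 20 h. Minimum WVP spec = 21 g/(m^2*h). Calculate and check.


WVP = 21.10 g/(m^2*h)
Meets specification: Yes


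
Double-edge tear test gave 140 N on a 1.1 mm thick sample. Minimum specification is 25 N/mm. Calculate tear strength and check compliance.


Tear strength = 140 / 1.1 = 127.3 N/mm
Required minimum = 25 N/mm
Compliant: Yes


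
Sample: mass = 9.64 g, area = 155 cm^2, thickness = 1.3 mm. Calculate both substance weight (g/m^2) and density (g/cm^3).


Substance weight = 621.9 g/m^2
Density = 0.478 g/cm^3

SW = 9.64 / 155 x 10000 = 621.9 g/m^2
Volume = 155 x 1.3 / 10 = 20.15 cm^3
Density = 9.64 / 20.15 = 0.478 g/cm^3


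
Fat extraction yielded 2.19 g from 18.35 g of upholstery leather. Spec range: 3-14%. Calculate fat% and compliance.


Fat content = 11.9%
Compliant: Yes

Fat% = 2.19 / 18.35 x 100 = 11.9%
Spec range: 3-14%
Compliant: Yes
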